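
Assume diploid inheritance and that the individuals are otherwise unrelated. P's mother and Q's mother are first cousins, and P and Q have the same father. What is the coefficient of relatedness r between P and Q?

With two independent routes of shared ancestry, r is the sum of the two contributions.
P and Q are related in two ways: second cousins through their mothers (r = 1/32) and half-sibs through their shared father (r = 1/4).
r = 1/32 + 1/4 = 0.28125.

0.28125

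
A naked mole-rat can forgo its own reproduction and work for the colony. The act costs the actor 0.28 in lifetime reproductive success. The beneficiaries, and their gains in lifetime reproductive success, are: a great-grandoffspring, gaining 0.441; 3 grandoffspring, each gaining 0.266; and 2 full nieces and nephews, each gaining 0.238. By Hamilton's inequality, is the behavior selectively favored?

Yes

Hamilton's rule: the trait is favored when the sum of r·B over every recipient exceeds the actor's cost C.
r to a great-grandoffspring = 1/8 (three parent–offspring links: r = (1/2)^3 = 1/8).
r to a grandoffspring = 0.25 (two parent–offspring links: r = (1/2)^2 = 1/4).
r to a full niece or nephew = 0.25 (full aunt/uncle↔niece/nephew: two paths of length 3 through the shared grandparent pair: r = 2·(1/2)^3 = 1/4).
Summing one r·B term per recipient: 1·0.125·0.441 + 3·0.25·0.266 + 2·0.25·0.238 = 0.373625.
0.373625 > 0.28: the indirect benefit exceeds the cost.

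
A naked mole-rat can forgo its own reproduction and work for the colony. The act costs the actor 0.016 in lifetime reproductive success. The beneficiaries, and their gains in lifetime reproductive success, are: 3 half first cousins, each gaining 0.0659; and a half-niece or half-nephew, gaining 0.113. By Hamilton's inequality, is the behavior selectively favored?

Yes

Hamilton's rule: the trait is favored when the sum of r·B over every recipient exceeds the actor's cost C.
r to a half first cousin = 1/16 (half first cousins share one grandparent — one path of length 4: r = (1/2)^4 = 1/16).
r to a half-niece or half-nephew = 0.125 (half-aunt/uncle↔niece/nephew: one path of length 3: r = (1/2)^3 = 1/8).
Summing one r·B term per recipient: 3·0.0625·0.0659 + 1·0.125·0.113 = 0.02648125.
0.02648125 > 0.016: the indirect benefit exceeds the cost.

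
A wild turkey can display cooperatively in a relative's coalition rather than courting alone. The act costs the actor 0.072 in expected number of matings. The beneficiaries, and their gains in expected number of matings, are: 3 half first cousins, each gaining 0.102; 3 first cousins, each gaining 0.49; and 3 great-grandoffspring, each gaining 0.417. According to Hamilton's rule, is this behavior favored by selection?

Hamilton's rule: the trait is favored when the sum of r·B over every recipient exceeds the actor's cost C.
r to a half first cousin = 1/16 (half first cousins share one grandparent — one path of length 4: r = (1/2)^4 = 1/16).
r to a first cousin = 1/8 (first cousins share one grandparent pair — two paths of length 4: r = 2·(1/2)^4 = 1/8).
r to a great-grandoffspring = 1/8 (three parent–offspring links: r = (1/2)^3 = 1/8).
Summing one r·B term per recipient: 3·0.0625·0.102 + 3·0.125·0.49 + 3·0.125·0.417 = 0.35925.
0.35925 > 0.072: the indirect benefit exceeds the cost.

Yes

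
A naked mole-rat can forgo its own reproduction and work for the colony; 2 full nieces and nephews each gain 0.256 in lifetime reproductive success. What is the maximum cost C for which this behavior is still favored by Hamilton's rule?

0.128

r to a full niece or nephew = 1/4 (full aunt/uncle↔niece/nephew: two paths of length 3 through the shared grandparent pair: r = 2·(1/2)^3 = 1/4).
Hamilton's rule: n·r·B > C, so the trait is favored while C < n·r·B = 2·0.25·0.256 = 0.128.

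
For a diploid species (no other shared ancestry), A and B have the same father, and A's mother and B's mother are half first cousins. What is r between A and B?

Relatedness sums over independent paths through distinct common ancestors.
A and B are related in two ways: half-sibs through their shared father (r = 1/4) and half second cousins through their mothers (r = 1/64).
r = 1/4 + 1/64 = 0.265625.

0.265625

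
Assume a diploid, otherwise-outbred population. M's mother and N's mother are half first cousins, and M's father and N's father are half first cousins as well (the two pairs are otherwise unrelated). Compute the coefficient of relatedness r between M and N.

Independent pedigree routes through distinct common ancestors add.
M and N are related in two ways: half second cousins through their mothers (r = 1/64) and half second cousins through their fathers (r = 1/64).
r = 1/64 + 1/64 = 0.03125.

0.03125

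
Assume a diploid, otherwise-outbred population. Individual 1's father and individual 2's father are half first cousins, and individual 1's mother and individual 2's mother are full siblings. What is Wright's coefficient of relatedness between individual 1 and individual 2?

0.140625

Independent pedigree routes through distinct common ancestors add.
Individual 1 and individual 2 are related in two ways: half second cousins through their fathers (r = 1/64) and first cousins through their mothers (r = 1/8).
r = 1/64 + 1/8 = 9/64 = 0.140625.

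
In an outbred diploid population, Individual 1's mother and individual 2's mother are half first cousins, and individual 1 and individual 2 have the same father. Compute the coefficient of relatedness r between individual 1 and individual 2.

0.265625

Wright's path rule: contributions from independent ancestry routes add.
Individual 1 and individual 2 are related in two ways: half second cousins through their mothers (r = 1/64) and half-sibs through their shared father (r = 1/4).
r = 1/64 + 1/4 = 0.265625.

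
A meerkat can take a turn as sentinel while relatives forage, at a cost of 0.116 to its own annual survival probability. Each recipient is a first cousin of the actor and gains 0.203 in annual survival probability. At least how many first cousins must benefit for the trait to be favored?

5

r to a first cousin = 1/8 (first cousins share one grandparent pair — two paths of length 4: r = 2·(1/2)^4 = 1/8).
Hamilton's rule: n·r·B > C  ⇒  n > C/(r·B) = 0.116/(0.125·0.203) = 4.571.
The smallest integer exceeding 4.571 is 5.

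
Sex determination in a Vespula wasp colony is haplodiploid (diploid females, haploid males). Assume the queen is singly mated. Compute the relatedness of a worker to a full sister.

Haplodiploid full sisters inherit their father's entire haploid genome identically (contributing 1/2) and on average half of their mother's contribution (1/2 · 1/2 = 1/4); r = 1/2 + 1/4 = 3/4.

0.75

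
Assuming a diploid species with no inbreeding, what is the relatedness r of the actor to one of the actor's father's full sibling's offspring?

0.125

Each parent–offspring link contributes a factor of 1/2, and independent paths through distinct common ancestors add.
First cousins share one grandparent pair — two paths of length 4: r = 2·(1/2)^4 = 1/8.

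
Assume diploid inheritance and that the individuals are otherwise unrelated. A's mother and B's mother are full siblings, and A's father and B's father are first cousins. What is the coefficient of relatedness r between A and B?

0.15625

With two independent routes of shared ancestry, r is the sum of the two contributions.
A and B are related in two ways: first cousins through their mothers (r = 1/8) and second cousins through their fathers (r = 1/32).
r = 1/8 + 1/32 = 0.15625.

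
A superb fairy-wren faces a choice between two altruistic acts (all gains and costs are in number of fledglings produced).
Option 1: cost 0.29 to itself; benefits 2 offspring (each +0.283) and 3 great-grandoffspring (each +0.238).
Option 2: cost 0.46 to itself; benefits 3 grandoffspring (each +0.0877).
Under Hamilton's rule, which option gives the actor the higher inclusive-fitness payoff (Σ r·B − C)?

Option 1: r to an offspring = 0.5.
Option 1: r to a great-grandoffspring = 0.125.
Option 1: Σ r·B − C = (2·0.5·0.283 + 3·0.125·0.238) − 0.29 = 0.08225.
Option 2: r to a grandoffspring = 0.25.
Option 2: Σ r·B − C = (3·0.25·0.0877) − 0.46 = -0.394225.
Option 1 has the higher net inclusive-fitness payoff.

Option 1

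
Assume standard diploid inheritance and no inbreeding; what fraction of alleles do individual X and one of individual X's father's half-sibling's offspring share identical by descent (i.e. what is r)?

Each parent–offspring link contributes a factor of 1/2, and independent paths through distinct common ancestors add.
Half first cousins share one grandparent — one path of length 4: r = (1/2)^4 = 1/16.

0.0625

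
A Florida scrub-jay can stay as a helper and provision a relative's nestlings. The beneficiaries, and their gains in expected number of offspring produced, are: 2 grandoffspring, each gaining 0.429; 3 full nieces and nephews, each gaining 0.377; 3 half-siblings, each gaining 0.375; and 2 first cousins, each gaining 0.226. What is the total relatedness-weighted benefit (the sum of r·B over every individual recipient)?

r to a grandoffspring = 1/4 (two parent–offspring links: r = (1/2)^2 = 1/4).
r to a full niece or nephew = 1/4 (full aunt/uncle↔niece/nephew: two paths of length 3 through the shared grandparent pair: r = 2·(1/2)^3 = 1/4).
r to a half-sibling = 1/4 (half-sibs share one parent — one path of length 2: r = (1/2)^2 = 1/4).
r to a first cousin = 1/8 (first cousins share one grandparent pair — two paths of length 4: r = 2·(1/2)^4 = 1/8).
Summing one r·B term per recipient: 2·0.25·0.429 + 3·0.25·0.377 + 3·0.25·0.375 + 2·0.125·0.226 = 0.835.

0.835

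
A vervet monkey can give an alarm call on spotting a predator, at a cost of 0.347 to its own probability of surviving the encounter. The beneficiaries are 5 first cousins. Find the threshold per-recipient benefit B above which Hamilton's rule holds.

r to a first cousin = 1/8 (first cousins share one grandparent pair — two paths of length 4: r = 2·(1/2)^4 = 1/8).
Hamilton's rule with n recipients of equal r: n·r·B > C, so B > C/(n·r) = 0.347/(5·0.125) = 0.5552.

0.5552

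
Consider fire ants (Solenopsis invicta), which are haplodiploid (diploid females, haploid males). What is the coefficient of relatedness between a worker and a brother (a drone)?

0.25

Her haploid brother carries none of their father's genes and a random half of their mother's genome; that half matches the maternal half of her own genome with probability 1/2: r = 1/2 · 1/2 = 1/4.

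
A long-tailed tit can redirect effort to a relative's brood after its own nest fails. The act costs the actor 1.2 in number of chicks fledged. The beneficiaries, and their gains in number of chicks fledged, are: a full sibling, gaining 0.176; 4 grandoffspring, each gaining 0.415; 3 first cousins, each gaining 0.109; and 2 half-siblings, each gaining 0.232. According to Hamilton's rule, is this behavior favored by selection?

No

Hamilton's rule: the trait is favored when the sum of r·B over every recipient exceeds the actor's cost C.
r to a full sibling = 0.5 (full sibs share both parents — two paths of length 2: r = 2·(1/2)^2 = 1/2).
r to a grandoffspring = 1/4 (two parent–offspring links: r = (1/2)^2 = 1/4).
r to a first cousin = 1/8 (first cousins share one grandparent pair — two paths of length 4: r = 2·(1/2)^4 = 1/8).
r to a half-sibling = 1/4 (half-sibs share one parent — one path of length 2: r = (1/2)^2 = 1/4).
Summing one r·B term per recipient: 1·0.5·0.176 + 4·0.25·0.415 + 3·0.125·0.109 + 2·0.25·0.232 = 0.659875.
0.659875 < 1.2: the indirect benefit is less than the cost.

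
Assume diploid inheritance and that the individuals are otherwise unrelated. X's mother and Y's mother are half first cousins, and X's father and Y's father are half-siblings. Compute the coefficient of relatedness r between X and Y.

0.078125

Relatedness sums over independent paths through distinct common ancestors.
X and Y are related in two ways: half second cousins through their mothers (r = 1/64) and half first cousins through their fathers (r = 1/16).
r = 1/64 + 1/16 = 5/64 = 0.078125.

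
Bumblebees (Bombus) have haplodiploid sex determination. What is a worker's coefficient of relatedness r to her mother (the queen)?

0.5

One meiotic link between diploid queen and diploid daughter: r = 1/2.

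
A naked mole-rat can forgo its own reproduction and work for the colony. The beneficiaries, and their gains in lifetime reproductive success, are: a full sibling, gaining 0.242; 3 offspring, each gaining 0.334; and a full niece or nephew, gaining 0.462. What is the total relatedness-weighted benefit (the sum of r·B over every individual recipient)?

0.7375

r to a full sibling = 1/2 (full sibs share both parents — two paths of length 2: r = 2·(1/2)^2 = 1/2).
r to an offspring = 1/2 (one parent–offspring link: r = (1/2)^1 = 1/2).
r to a full niece or nephew = 0.25 (full aunt/uncle↔niece/nephew: two paths of length 3 through the shared grandparent pair: r = 2·(1/2)^3 = 1/4).
Summing one r·B term per recipient: 1·0.5·0.242 + 3·0.5·0.334 + 1·0.25·0.462 = 0.7375.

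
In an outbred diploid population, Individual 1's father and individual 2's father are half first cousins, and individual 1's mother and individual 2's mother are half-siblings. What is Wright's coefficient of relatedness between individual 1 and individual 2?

Wright's path rule: contributions from independent ancestry routes add.
Individual 1 and individual 2 are related in two ways: half second cousins through their fathers (r = 1/64) and half first cousins through their mothers (r = 1/16).
r = 1/64 + 1/16 = 5/64 = 0.078125.

0.078125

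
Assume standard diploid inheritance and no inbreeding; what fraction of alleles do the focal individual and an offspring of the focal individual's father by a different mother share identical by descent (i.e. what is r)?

Each parent–offspring link contributes a factor of 1/2, and independent paths through distinct common ancestors add.
Half-sibs share one parent — one path of length 2: r = (1/2)^2 = 1/4.

0.25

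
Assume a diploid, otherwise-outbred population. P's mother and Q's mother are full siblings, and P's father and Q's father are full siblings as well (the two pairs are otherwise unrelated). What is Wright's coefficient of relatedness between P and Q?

0.25

Relatedness sums over independent paths through distinct common ancestors.
P and Q are related in two ways: first cousins through their mothers (r = 1/8) and first cousins through their fathers (r = 1/8) — i.e. double first cousins.
r = 1/8 + 1/8 = 0.25.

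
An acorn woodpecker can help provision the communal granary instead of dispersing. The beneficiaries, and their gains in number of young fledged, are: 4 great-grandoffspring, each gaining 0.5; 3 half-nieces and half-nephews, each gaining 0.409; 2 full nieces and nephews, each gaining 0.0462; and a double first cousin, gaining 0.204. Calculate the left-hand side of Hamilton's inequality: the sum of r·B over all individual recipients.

r to a great-grandoffspring = 0.125 (three parent–offspring links: r = (1/2)^3 = 1/8).
r to a half-niece or half-nephew = 0.125 (half-aunt/uncle↔niece/nephew: one path of length 3: r = (1/2)^3 = 1/8).
r to a full niece or nephew = 1/4 (full aunt/uncle↔niece/nephew: two paths of length 3 through the shared grandparent pair: r = 2·(1/2)^3 = 1/4).
r to a double first cousin = 1/4 (double first cousins share both grandparent pairs — four paths of length 4: r = 4·(1/2)^4 = 1/4).
Summing one r·B term per recipient: 4·0.125·0.5 + 3·0.125·0.409 + 2·0.25·0.0462 + 1·0.25·0.204 = 0.477475.

0.477475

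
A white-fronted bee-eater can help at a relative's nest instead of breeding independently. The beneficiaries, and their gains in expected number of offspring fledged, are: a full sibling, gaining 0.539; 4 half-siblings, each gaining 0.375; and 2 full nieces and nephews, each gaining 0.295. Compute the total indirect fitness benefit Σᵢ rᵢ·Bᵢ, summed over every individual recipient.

r to a full sibling = 1/2 (full sibs share both parents — two paths of length 2: r = 2·(1/2)^2 = 1/2).
r to a half-sibling = 1/4 (half-sibs share one parent — one path of length 2: r = (1/2)^2 = 1/4).
r to a full niece or nephew = 1/4 (full aunt/uncle↔niece/nephew: two paths of length 3 through the shared grandparent pair: r = 2·(1/2)^3 = 1/4).
Summing one r·B term per recipient: 1·0.5·0.539 + 4·0.25·0.375 + 2·0.25·0.295 = 0.792.

0.792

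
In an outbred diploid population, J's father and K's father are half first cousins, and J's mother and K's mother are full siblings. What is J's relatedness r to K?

0.140625

With two independent routes of shared ancestry, r is the sum of the two contributions.
J and K are related in two ways: half second cousins through their fathers (r = 1/64) and first cousins through their mothers (r = 1/8).
r = 1/64 + 1/8 = 9/64 = 0.140625.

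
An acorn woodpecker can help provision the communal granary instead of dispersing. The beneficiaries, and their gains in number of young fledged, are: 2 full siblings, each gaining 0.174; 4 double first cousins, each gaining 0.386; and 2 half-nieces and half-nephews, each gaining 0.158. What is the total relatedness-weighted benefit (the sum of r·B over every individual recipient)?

0.5995

r to a full sibling = 1/2 (full sibs share both parents — two paths of length 2: r = 2·(1/2)^2 = 1/2).
r to a double first cousin = 1/4 (double first cousins share both grandparent pairs — four paths of length 4: r = 4·(1/2)^4 = 1/4).
r to a half-niece or half-nephew = 1/8 (half-aunt/uncle↔niece/nephew: one path of length 3: r = (1/2)^3 = 1/8).
Summing one r·B term per recipient: 2·0.5·0.174 + 4·0.25·0.386 + 2·0.125·0.158 = 0.5995.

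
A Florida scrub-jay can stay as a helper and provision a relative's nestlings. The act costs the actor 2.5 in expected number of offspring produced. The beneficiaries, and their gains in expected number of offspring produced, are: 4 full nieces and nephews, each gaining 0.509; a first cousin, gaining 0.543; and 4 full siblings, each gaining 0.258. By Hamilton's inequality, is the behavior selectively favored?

Hamilton's rule: the trait is favored when the sum of r·B over every recipient exceeds the actor's cost C.
r to a full niece or nephew = 0.25 (full aunt/uncle↔niece/nephew: two paths of length 3 through the shared grandparent pair: r = 2·(1/2)^3 = 1/4).
r to a first cousin = 0.125 (first cousins share one grandparent pair — two paths of length 4: r = 2·(1/2)^4 = 1/8).
r to a full sibling = 1/2 (full sibs share both parents — two paths of length 2: r = 2·(1/2)^2 = 1/2).
Summing one r·B term per recipient: 4·0.25·0.509 + 1·0.125·0.543 + 4·0.5·0.258 = 1.092875.
1.092875 < 2.5: the indirect benefit is less than the cost.

No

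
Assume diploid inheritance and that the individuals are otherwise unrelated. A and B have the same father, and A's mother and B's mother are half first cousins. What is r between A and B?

0.265625

Relatedness sums over independent paths through distinct common ancestors.
A and B are related in two ways: half-sibs through their shared father (r = 1/4) and half second cousins through their mothers (r = 1/64).
r = 1/4 + 1/64 = 0.265625.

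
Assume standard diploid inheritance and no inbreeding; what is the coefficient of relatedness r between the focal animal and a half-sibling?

Each parent–offspring link contributes a factor of 1/2, and independent paths through distinct common ancestors add.
Half-sibs share one parent — one path of length 2: r = (1/2)^2 = 1/4.

0.25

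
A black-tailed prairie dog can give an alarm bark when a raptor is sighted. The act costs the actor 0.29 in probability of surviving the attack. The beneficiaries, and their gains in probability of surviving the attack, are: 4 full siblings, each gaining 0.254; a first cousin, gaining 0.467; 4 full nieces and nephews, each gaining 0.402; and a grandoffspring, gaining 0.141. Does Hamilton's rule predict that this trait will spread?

Hamilton's rule: the trait is favored when the sum of r·B over every recipient exceeds the actor's cost C.
r to a full sibling = 1/2 (full sibs share both parents — two paths of length 2: r = 2·(1/2)^2 = 1/2).
r to a first cousin = 0.125 (first cousins share one grandparent pair — two paths of length 4: r = 2·(1/2)^4 = 1/8).
r to a full niece or nephew = 1/4 (full aunt/uncle↔niece/nephew: two paths of length 3 through the shared grandparent pair: r = 2·(1/2)^3 = 1/4).
r to a grandoffspring = 0.25 (two parent–offspring links: r = (1/2)^2 = 1/4).
Summing one r·B term per recipient: 4·0.5·0.254 + 1·0.125·0.467 + 4·0.25·0.402 + 1·0.25·0.141 = 1.003625.
1.003625 > 0.29: the indirect benefit exceeds the cost.

Yes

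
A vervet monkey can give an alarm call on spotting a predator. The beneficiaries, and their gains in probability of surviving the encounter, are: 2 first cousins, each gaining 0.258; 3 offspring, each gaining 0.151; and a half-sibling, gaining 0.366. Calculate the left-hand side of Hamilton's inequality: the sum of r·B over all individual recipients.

r to a first cousin = 0.125 (first cousins share one grandparent pair — two paths of length 4: r = 2·(1/2)^4 = 1/8).
r to an offspring = 1/2 (one parent–offspring link: r = (1/2)^1 = 1/2).
r to a half-sibling = 0.25 (half-sibs share one parent — one path of length 2: r = (1/2)^2 = 1/4).
Summing one r·B term per recipient: 2·0.125·0.258 + 3·0.5·0.151 + 1·0.25·0.366 = 0.3825.

0.3825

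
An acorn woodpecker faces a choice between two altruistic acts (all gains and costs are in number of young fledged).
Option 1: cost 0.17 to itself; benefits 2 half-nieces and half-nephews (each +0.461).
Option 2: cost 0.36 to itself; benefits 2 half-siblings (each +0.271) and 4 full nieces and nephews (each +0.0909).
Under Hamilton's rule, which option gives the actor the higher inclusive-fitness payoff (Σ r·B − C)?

Option 1

Option 1: r to a half-niece or half-nephew = 0.125.
Option 1: Σ r·B − C = (2·0.125·0.461) − 0.17 = -0.05475.
Option 2: r to a half-sibling = 0.25.
Option 2: r to a full niece or nephew = 0.25.
Option 2: Σ r·B − C = (2·0.25·0.271 + 4·0.25·0.0909) − 0.36 = -0.1336.
Option 1 has the higher net inclusive-fitness payoff.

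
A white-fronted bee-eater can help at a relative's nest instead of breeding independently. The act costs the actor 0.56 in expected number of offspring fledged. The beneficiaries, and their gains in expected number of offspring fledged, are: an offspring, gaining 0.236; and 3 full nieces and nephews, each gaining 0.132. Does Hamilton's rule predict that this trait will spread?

No

Hamilton's rule: the trait is favored when the sum of r·B over every recipient exceeds the actor's cost C.
r to an offspring = 1/2 (one parent–offspring link: r = (1/2)^1 = 1/2).
r to a full niece or nephew = 1/4 (full aunt/uncle↔niece/nephew: two paths of length 3 through the shared grandparent pair: r = 2·(1/2)^3 = 1/4).
Summing one r·B term per recipient: 1·0.5·0.236 + 3·0.25·0.132 = 0.217.
0.217 < 0.56: the indirect benefit is less than the cost.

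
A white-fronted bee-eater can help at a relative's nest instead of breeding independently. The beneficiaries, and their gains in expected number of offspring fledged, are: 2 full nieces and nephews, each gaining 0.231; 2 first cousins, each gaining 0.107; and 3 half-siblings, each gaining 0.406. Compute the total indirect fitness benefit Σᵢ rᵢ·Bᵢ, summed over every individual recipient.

0.44675

r to a full niece or nephew = 1/4 (full aunt/uncle↔niece/nephew: two paths of length 3 through the shared grandparent pair: r = 2·(1/2)^3 = 1/4).
r to a first cousin = 1/8 (first cousins share one grandparent pair — two paths of length 4: r = 2·(1/2)^4 = 1/8).
r to a half-sibling = 0.25 (half-sibs share one parent — one path of length 2: r = (1/2)^2 = 1/4).
Summing one r·B term per recipient: 2·0.25·0.231 + 2·0.125·0.107 + 3·0.25·0.406 = 0.44675.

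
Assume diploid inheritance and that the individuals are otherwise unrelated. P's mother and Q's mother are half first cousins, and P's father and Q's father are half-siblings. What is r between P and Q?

0.078125

With two independent routes of shared ancestry, r is the sum of the two contributions.
P and Q are related in two ways: half second cousins through their mothers (r = 1/64) and half first cousins through their fathers (r = 1/16).
r = 1/64 + 1/16 = 0.078125.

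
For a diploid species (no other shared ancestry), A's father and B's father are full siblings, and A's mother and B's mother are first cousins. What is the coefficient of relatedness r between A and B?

With two independent routes of shared ancestry, r is the sum of the two contributions.
A and B are related in two ways: first cousins through their fathers (r = 1/8) and second cousins through their mothers (r = 1/32).
r = 1/8 + 1/32 = 0.15625.

0.15625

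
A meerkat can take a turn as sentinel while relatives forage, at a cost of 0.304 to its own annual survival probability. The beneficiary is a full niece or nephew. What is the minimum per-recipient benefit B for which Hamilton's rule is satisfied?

1.216

r to a full niece or nephew = 0.25 (full aunt/uncle↔niece/nephew: two paths of length 3 through the shared grandparent pair: r = 2·(1/2)^3 = 1/4).
Hamilton's rule with n recipients of equal r: n·r·B > C, so B > C/(n·r) = 0.304/(1·0.25) = 1.216.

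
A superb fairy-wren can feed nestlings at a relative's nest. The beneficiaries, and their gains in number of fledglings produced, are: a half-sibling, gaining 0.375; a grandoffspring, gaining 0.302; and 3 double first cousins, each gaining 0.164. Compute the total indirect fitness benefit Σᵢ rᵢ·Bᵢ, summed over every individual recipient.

r to a half-sibling = 0.25 (half-sibs share one parent — one path of length 2: r = (1/2)^2 = 1/4).
r to a grandoffspring = 1/4 (two parent–offspring links: r = (1/2)^2 = 1/4).
r to a double first cousin = 1/4 (double first cousins share both grandparent pairs — four paths of length 4: r = 4·(1/2)^4 = 1/4).
Summing one r·B term per recipient: 1·0.25·0.375 + 1·0.25·0.302 + 3·0.25·0.164 = 0.29225.

0.29225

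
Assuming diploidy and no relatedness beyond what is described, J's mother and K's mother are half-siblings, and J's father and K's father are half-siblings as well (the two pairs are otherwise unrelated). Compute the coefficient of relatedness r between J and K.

0.125

With two independent routes of shared ancestry, r is the sum of the two contributions.
J and K are related in two ways: half first cousins through their mothers (r = 1/16) and half first cousins through their fathers (r = 1/16).
r = 1/16 + 1/16 = 1/8 = 0.125.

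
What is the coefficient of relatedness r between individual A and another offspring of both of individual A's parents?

0.5

Each parent–offspring link contributes a factor of 1/2, and independent paths through distinct common ancestors add.
Full sibs share both parents — two paths of length 2: r = 2·(1/2)^2 = 1/2.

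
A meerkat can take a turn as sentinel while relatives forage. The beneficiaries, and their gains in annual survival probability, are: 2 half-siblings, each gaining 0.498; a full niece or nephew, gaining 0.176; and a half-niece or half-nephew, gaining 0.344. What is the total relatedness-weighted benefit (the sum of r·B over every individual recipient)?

r to a half-sibling = 0.25 (half-sibs share one parent — one path of length 2: r = (1/2)^2 = 1/4).
r to a full niece or nephew = 1/4 (full aunt/uncle↔niece/nephew: two paths of length 3 through the shared grandparent pair: r = 2·(1/2)^3 = 1/4).
r to a half-niece or half-nephew = 0.125 (half-aunt/uncle↔niece/nephew: one path of length 3: r = (1/2)^3 = 1/8).
Summing one r·B term per recipient: 2·0.25·0.498 + 1·0.25·0.176 + 1·0.125·0.344 = 0.336.

0.336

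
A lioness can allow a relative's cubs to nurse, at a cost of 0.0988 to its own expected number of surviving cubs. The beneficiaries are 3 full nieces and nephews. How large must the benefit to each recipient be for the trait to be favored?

0.1317

r to a full niece or nephew = 0.25 (full aunt/uncle↔niece/nephew: two paths of length 3 through the shared grandparent pair: r = 2·(1/2)^3 = 1/4).
Hamilton's rule with n recipients of equal r: n·r·B > C, so B > C/(n·r) = 0.0988/(3·0.25) = 0.1317.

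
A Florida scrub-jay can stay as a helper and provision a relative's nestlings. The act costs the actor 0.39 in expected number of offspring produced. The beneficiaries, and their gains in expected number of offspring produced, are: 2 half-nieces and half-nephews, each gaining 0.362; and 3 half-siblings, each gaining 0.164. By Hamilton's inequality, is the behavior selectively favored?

No

Hamilton's rule: the trait is favored when the sum of r·B over every recipient exceeds the actor's cost C.
r to a half-niece or half-nephew = 0.125 (half-aunt/uncle↔niece/nephew: one path of length 3: r = (1/2)^3 = 1/8).
r to a half-sibling = 1/4 (half-sibs share one parent — one path of length 2: r = (1/2)^2 = 1/4).
Summing one r·B term per recipient: 2·0.125·0.362 + 3·0.25·0.164 = 0.2135.
0.2135 < 0.39: the indirect benefit is less than the cost.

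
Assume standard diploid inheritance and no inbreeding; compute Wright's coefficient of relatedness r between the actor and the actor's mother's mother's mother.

Each parent–offspring link contributes a factor of 1/2, and independent paths through distinct common ancestors add.
Three parent–offspring links: r = (1/2)^3 = 1/8.

0.125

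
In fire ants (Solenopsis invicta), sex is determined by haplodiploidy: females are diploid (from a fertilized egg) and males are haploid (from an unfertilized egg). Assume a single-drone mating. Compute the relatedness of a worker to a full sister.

Haplodiploid full sisters inherit their father's entire haploid genome identically (contributing 1/2) and on average half of their mother's contribution (1/2 · 1/2 = 1/4); r = 1/2 + 1/4 = 3/4.

0.75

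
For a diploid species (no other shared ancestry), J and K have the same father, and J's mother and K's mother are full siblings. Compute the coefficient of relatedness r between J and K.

0.375

Relatedness sums over independent paths through distinct common ancestors.
J and K are related in two ways: half-sibs through their shared father (r = 1/4) and first cousins through their mothers (r = 1/8).
r = 1/4 + 1/8 = 3/8 = 0.375.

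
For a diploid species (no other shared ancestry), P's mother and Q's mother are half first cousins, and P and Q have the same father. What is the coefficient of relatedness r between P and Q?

Wright's path rule: contributions from independent ancestry routes add.
P and Q are related in two ways: half second cousins through their mothers (r = 1/64) and half-sibs through their shared father (r = 1/4).
r = 1/64 + 1/4 = 17/64 = 0.265625.

0.265625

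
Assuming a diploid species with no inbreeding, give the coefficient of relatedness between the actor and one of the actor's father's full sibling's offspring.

Each parent–offspring link contributes a factor of 1/2, and independent paths through distinct common ancestors add.
First cousins share one grandparent pair — two paths of length 4: r = 2·(1/2)^4 = 1/8.

0.125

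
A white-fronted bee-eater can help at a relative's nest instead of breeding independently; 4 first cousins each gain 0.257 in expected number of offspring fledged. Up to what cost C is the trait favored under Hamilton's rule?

r to a first cousin = 0.125 (first cousins share one grandparent pair — two paths of length 4: r = 2·(1/2)^4 = 1/8).
Hamilton's rule: n·r·B > C, so the trait is favored while C < n·r·B = 4·0.125·0.257 = 0.1285.

0.1285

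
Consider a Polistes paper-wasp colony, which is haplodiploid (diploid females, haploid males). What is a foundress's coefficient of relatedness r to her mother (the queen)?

One meiotic link between diploid queen and diploid daughter: r = 1/2.

0.5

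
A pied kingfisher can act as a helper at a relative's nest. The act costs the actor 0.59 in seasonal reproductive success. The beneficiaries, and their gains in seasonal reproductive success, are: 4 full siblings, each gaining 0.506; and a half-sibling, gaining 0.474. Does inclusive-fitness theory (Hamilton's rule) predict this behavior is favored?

Yes

Hamilton's rule: the trait is favored when the sum of r·B over every recipient exceeds the actor's cost C.
r to a full sibling = 0.5 (full sibs share both parents — two paths of length 2: r = 2·(1/2)^2 = 1/2).
r to a half-sibling = 1/4 (half-sibs share one parent — one path of length 2: r = (1/2)^2 = 1/4).
Summing one r·B term per recipient: 4·0.5·0.506 + 1·0.25·0.474 = 1.1305.
1.1305 > 0.59: the indirect benefit exceeds the cost.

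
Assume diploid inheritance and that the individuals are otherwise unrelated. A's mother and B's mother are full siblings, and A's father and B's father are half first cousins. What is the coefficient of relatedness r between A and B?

0.140625

Independent pedigree routes through distinct common ancestors add.
A and B are related in two ways: first cousins through their mothers (r = 1/8) and half second cousins through their fathers (r = 1/64).
r = 1/8 + 1/64 = 0.140625.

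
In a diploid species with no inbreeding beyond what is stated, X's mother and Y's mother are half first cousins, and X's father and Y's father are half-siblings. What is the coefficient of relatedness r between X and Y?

With two independent routes of shared ancestry, r is the sum of the two contributions.
X and Y are related in two ways: half second cousins through their mothers (r = 1/64) and half first cousins through their fathers (r = 1/16).
r = 1/64 + 1/16 = 5/64 = 0.078125.

0.078125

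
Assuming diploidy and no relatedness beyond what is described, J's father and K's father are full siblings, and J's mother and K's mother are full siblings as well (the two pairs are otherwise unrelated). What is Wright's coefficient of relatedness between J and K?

Independent pedigree routes through distinct common ancestors add.
J and K are related in two ways: first cousins through their fathers (r = 1/8) and first cousins through their mothers (r = 1/8) — i.e. double first cousins.
r = 1/8 + 1/8 = 1/4 = 0.25.

0.25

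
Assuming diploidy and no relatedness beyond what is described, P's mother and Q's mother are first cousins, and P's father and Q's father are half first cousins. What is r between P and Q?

With two independent routes of shared ancestry, r is the sum of the two contributions.
P and Q are related in two ways: second cousins through their mothers (r = 1/32) and half second cousins through their fathers (r = 1/64).
r = 1/32 + 1/64 = 3/64 = 0.046875.

0.046875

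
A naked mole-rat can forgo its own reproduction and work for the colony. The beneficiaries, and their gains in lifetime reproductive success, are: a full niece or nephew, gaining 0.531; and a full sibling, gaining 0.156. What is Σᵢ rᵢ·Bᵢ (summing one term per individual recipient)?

0.21075

r to a full niece or nephew = 0.25 (full aunt/uncle↔niece/nephew: two paths of length 3 through the shared grandparent pair: r = 2·(1/2)^3 = 1/4).
r to a full sibling = 0.5 (full sibs share both parents — two paths of length 2: r = 2·(1/2)^2 = 1/2).
Summing one r·B term per recipient: 1·0.25·0.531 + 1·0.5·0.156 = 0.21075.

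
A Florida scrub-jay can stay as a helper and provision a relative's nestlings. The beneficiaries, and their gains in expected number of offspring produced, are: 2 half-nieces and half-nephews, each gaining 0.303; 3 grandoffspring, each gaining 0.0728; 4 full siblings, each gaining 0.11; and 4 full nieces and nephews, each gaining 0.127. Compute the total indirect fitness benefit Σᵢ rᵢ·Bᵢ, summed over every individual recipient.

r to a half-niece or half-nephew = 1/8 (half-aunt/uncle↔niece/nephew: one path of length 3: r = (1/2)^3 = 1/8).
r to a grandoffspring = 1/4 (two parent–offspring links: r = (1/2)^2 = 1/4).
r to a full sibling = 1/2 (full sibs share both parents — two paths of length 2: r = 2·(1/2)^2 = 1/2).
r to a full niece or nephew = 1/4 (full aunt/uncle↔niece/nephew: two paths of length 3 through the shared grandparent pair: r = 2·(1/2)^3 = 1/4).
Summing one r·B term per recipient: 2·0.125·0.303 + 3·0.25·0.0728 + 4·0.5·0.11 + 4·0.25·0.127 = 0.47735.

0.47735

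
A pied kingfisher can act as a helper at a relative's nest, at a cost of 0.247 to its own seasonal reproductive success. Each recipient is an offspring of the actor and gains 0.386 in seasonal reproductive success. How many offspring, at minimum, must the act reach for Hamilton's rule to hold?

r to an offspring = 1/2 (one parent–offspring link: r = (1/2)^1 = 1/2).
Hamilton's rule: n·r·B > C  ⇒  n > C/(r·B) = 0.247/(0.5·0.386) = 1.28.
The smallest integer exceeding 1.28 is 2.

2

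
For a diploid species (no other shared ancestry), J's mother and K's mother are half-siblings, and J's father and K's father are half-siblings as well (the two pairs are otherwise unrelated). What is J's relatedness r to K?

With two independent routes of shared ancestry, r is the sum of the two contributions.
J and K are related in two ways: half first cousins through their mothers (r = 1/16) and half first cousins through their fathers (r = 1/16).
r = 1/16 + 1/16 = 0.125.

0.125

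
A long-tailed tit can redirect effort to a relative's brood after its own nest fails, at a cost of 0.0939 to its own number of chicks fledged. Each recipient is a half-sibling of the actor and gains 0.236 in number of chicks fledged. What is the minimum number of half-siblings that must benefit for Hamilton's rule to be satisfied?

r to a half-sibling = 0.25 (half-sibs share one parent — one path of length 2: r = (1/2)^2 = 1/4).
Hamilton's rule: n·r·B > C  ⇒  n > C/(r·B) = 0.0939/(0.25·0.236) = 1.592.
The smallest integer exceeding 1.592 is 2.

2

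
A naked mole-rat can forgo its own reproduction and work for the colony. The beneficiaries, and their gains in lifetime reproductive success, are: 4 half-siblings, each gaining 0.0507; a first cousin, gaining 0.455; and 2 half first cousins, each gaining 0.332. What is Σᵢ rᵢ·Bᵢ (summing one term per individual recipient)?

r to a half-sibling = 1/4 (half-sibs share one parent — one path of length 2: r = (1/2)^2 = 1/4).
r to a first cousin = 0.125 (first cousins share one grandparent pair — two paths of length 4: r = 2·(1/2)^4 = 1/8).
r to a half first cousin = 0.0625 (half first cousins share one grandparent — one path of length 4: r = (1/2)^4 = 1/16).
Summing one r·B term per recipient: 4·0.25·0.0507 + 1·0.125·0.455 + 2·0.0625·0.332 = 0.149075.

0.149075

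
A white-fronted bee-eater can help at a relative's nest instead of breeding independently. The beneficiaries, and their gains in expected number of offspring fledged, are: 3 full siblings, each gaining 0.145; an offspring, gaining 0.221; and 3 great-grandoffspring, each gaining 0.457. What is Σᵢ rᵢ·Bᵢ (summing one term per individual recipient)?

0.499375

r to a full sibling = 0.5 (full sibs share both parents — two paths of length 2: r = 2·(1/2)^2 = 1/2).
r to an offspring = 1/2 (one parent–offspring link: r = (1/2)^1 = 1/2).
r to a great-grandoffspring = 0.125 (three parent–offspring links: r = (1/2)^3 = 1/8).
Summing one r·B term per recipient: 3·0.5·0.145 + 1·0.5·0.221 + 3·0.125·0.457 = 0.499375.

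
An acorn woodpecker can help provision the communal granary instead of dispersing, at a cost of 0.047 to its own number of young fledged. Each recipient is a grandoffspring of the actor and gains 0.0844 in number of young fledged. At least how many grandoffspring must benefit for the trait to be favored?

3

r to a grandoffspring = 1/4 (two parent–offspring links: r = (1/2)^2 = 1/4).
Hamilton's rule: n·r·B > C  ⇒  n > C/(r·B) = 0.047/(0.25·0.0844) = 2.227.
The smallest integer exceeding 2.227 is 3.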